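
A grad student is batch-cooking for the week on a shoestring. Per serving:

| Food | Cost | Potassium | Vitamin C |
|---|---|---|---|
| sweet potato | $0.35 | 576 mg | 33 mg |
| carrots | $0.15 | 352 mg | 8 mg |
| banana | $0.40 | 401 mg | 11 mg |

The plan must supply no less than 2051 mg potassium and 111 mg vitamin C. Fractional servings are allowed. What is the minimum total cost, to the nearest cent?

$1.21

The cheapest plan sits at a corner of the feasible region — with two constraints it uses at most two foods.
sweet potato only: max(2051/576, 111/33) = 3.561 servings → $1.25.
carrots only: max(2051/352, 111/8) = 13.88 servings → $2.08.
banana only: max(2051/401, 111/11) = 10.09 servings → $4.04.
sweet potato + carrots with both tight: 3.234 servings and 0.5347 servings → $1.21.
sweet potato + banana with both tight: 3.183 servings and 0.5433 servings → $1.33.
carrots + banana: intersection lies outside the first quadrant.
Cheapest feasible corner: $1.21.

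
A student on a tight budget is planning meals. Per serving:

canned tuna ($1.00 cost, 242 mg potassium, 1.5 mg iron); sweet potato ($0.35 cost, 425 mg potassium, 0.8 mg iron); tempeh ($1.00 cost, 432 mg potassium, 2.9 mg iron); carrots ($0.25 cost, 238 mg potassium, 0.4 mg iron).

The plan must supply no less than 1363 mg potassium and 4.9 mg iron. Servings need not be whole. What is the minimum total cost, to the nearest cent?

A basic optimal solution has at most two foods positive. Try each food alone and each pair with both targets met exactly.
canned tuna only: max(1363/242, 4.9/1.5) = 5.632 servings → $5.63.
sweet potato only: max(1363/425, 4.9/0.8) = 6.125 servings → $2.14.
tempeh only: max(1363/432, 4.9/2.9) = 3.155 servings → $3.16.
carrots only: max(1363/238, 4.9/0.4) = 12.25 servings → $3.06.
canned tuna + sweet potato with both tight: 2.235 servings and 1.934 servings → $2.91.
canned tuna + tempeh: the both-tight solution has a negative serving — not a feasible corner.
canned tuna + carrots with both tight: 2.387 servings and 3.3 servings → $3.21.
sweet potato + tempeh with both tight: 2.07 servings and 1.119 servings → $1.84.
sweet potato + carrots: intersection lies outside the first quadrant.
tempeh + carrots with both tight: 1.2 servings and 3.548 servings → $2.09.
The minimum over all feasible corners is $1.84.

$1.84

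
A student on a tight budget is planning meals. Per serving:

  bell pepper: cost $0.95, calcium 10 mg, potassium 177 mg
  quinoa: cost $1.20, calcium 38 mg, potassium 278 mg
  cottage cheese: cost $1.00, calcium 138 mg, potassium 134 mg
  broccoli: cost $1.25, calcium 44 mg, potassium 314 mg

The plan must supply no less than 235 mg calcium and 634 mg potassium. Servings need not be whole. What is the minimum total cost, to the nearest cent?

$3.10

Minimising a linear cost over {calcium ≥ 235, potassium ≥ 634, servings ≥ 0} — the optimum is at a vertex, using one or two foods.
bell pepper only: max(235/10, 634/177) = 23.5 servings → $22.32.
quinoa only: max(235/38, 634/278) = 6.184 servings → $7.42.
cottage cheese only: max(235/138, 634/134) = 4.731 servings → $4.73.
broccoli only: max(235/44, 634/314) = 5.341 servings → $6.68.
bell pepper + quinoa with both targets exact would need a negative amount; discard.
bell pepper + cottage cheese with both tight: 2.426 servings and 1.527 servings → $3.83.
bell pepper + broccoli with both targets exact would need a negative amount; discard.
quinoa + cottage cheese with both tight: 1.683 servings and 1.239 servings → $3.26.
quinoa + broccoli with both targets exact would need a negative amount; discard.
cottage cheese + broccoli with both tight: 1.226 servings and 1.496 servings → $3.10.
Cheapest feasible corner: $3.10.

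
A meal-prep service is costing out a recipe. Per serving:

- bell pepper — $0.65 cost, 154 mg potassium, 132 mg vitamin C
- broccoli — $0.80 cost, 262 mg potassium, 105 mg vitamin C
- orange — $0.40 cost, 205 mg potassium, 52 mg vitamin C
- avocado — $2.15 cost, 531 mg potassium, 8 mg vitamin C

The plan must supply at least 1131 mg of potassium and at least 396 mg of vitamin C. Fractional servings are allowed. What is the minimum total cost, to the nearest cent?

$2.62

At the optimum either one food covers both requirements or two foods hit both targets exactly; no other combination can be cheaper.
bell pepper only: max(1131/154, 396/132) = 7.344 servings → $4.77.
broccoli only: max(1131/262, 396/105) = 4.317 servings → $3.45.
orange only: max(1131/205, 396/52) = 7.615 servings → $3.05.
avocado only: max(1131/531, 396/8) = 49.5 servings → $106.42.
bell pepper + broccoli: the both-tight solution has a negative serving — not a feasible corner.
bell pepper + orange with both tight: 1.174 servings and 4.635 servings → $2.62.
bell pepper + avocado with both tight: 2.922 servings and 1.282 servings → $4.66.
broccoli + orange with both tight: 2.831 servings and 1.899 servings → $3.02.
broccoli + avocado with both tight: 3.75 servings and 0.2796 servings → $3.60.
orange + avocado: intersection lies outside the first quadrant.
The minimum over all feasible corners is $2.62.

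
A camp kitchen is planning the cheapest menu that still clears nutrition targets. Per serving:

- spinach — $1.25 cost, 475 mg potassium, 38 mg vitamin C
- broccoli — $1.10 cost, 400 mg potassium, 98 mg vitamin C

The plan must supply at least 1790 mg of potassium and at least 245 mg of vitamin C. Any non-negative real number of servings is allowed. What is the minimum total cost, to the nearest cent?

$4.78

Minimising a linear cost over {potassium ≥ 1790, vitamin C ≥ 245, servings ≥ 0} — the optimum is at a vertex, using one or two foods.
spinach only: max(1790/475, 245/38) = 6.447 servings → $8.06.
broccoli only: max(1790/400, 245/98) = 4.475 servings → $4.92.
spinach + broccoli with both tight: 2.47 servings and 1.542 servings → $4.78.
So the least-cost plan costs $4.78.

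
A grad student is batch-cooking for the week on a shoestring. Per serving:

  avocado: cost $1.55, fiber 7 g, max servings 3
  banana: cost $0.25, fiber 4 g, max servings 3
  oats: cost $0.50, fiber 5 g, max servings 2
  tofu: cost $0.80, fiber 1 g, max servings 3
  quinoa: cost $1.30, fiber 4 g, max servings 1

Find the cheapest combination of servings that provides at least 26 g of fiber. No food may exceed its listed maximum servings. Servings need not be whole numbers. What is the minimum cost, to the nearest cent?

Cost per g of fiber: banana $0.0625, oats $0.1000, avocado $0.2214, quinoa $0.3250, tofu $0.8000.
Take 3 servings of banana: +12.0 g fiber for $0.75 (total $0.75, still need 14.0 g).
Take 2 servings of oats: +10.0 g fiber for $1.00 (total $1.75, still need 4.0 g).
Take 0.5714 servings of avocado: +4.0 g fiber for $0.89 (total $2.64, still need 0.0 g).
Filling from the cheapest source first is optimal under one linear minimum: $2.64.

$2.64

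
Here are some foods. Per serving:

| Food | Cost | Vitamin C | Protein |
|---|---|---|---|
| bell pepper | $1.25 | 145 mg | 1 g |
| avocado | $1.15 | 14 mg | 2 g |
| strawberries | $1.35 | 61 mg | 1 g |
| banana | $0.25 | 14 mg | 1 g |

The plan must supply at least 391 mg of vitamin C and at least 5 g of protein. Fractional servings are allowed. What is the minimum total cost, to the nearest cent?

$3.70

This is a tiny linear program; its minimum lies at a vertex of the feasible set. List the vertices and price them.
bell pepper only: max(391/145, 5/1) = 5 servings → $6.25.
avocado only: max(391/14, 5/2) = 27.93 servings → $32.12.
strawberries only: max(391/61, 5/1) = 6.41 servings → $8.65.
banana only: max(391/14, 5/1) = 27.93 servings → $6.98.
bell pepper + avocado with both tight: 2.58 servings and 1.21 servings → $4.62.
bell pepper + strawberries with both tight: 1.024 servings and 3.976 servings → $6.65.
bell pepper + banana with both tight: 2.45 servings and 2.55 servings → $3.70.
avocado + strawberries with both targets exact would need a negative amount; discard.
avocado + banana with both targets exact would need a negative amount; discard.
strawberries + banana: the both-tight solution has a negative serving — not a feasible corner.
Cheapest feasible corner: $3.70.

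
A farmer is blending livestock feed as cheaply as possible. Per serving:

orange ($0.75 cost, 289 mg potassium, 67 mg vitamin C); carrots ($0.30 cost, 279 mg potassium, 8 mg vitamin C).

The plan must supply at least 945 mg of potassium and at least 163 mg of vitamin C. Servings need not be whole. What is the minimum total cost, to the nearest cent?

$2.03

Minimising a linear cost over {potassium ≥ 945, vitamin C ≥ 163, servings ≥ 0} — the optimum is at a vertex, using one or two foods.
orange only: max(945/289, 163/67) = 3.27 servings → $2.45.
carrots only: max(945/279, 163/8) = 20.38 servings → $6.11.
orange + carrots with both tight: 2.315 servings and 0.9894 servings → $2.03.
So the least-cost plan costs $2.03.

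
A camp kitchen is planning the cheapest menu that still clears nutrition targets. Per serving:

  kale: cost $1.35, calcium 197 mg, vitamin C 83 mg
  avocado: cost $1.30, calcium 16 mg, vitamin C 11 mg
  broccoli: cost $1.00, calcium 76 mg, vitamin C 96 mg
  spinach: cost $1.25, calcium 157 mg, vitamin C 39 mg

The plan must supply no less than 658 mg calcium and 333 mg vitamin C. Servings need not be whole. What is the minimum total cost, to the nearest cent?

$4.93

This is a tiny linear program; its minimum lies at a vertex of the feasible set. List the vertices and price them.
kale only: max(658/197, 333/83) = 4.012 servings → $5.42.
avocado only: max(658/16, 333/11) = 41.12 servings → $53.46.
broccoli only: max(658/76, 333/96) = 8.658 servings → $8.66.
spinach only: max(658/157, 333/39) = 8.538 servings → $10.67.
kale + avocado with both tight: 2.277 servings and 13.1 servings → $20.10.
kale + broccoli with both tight: 3.004 servings and 0.8717 servings → $4.93.
kale + spinach with both targets exact would need a negative amount; discard.
avocado + broccoli: the both-tight solution has a negative serving — not a feasible corner.
avocado + spinach with both tight: 24.13 servings and 1.732 servings → $33.54.
broccoli + spinach with both tight: 2.198 servings and 3.127 servings → $6.11.
The minimum over all feasible corners is $4.93.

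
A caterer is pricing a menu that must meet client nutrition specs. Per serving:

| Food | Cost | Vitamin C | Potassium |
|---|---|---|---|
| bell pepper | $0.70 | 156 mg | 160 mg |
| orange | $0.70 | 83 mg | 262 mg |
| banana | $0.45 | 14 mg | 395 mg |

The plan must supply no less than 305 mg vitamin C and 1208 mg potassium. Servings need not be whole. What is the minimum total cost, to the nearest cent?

At the optimum either one food covers both requirements or two foods hit both targets exactly; no other combination can be cheaper.
bell pepper only: max(305/156, 1208/160) = 7.55 servings → $5.29.
orange only: max(305/83, 1208/262) = 4.611 servings → $3.23.
banana only: max(305/14, 1208/395) = 21.79 servings → $9.80.
bell pepper + orange: intersection lies outside the first quadrant.
bell pepper + banana with both tight: 1.744 servings and 2.352 servings → $2.28.
orange + banana with both tight: 3.557 servings and 0.699 servings → $2.80.
Cheapest feasible corner: $2.28.

$2.28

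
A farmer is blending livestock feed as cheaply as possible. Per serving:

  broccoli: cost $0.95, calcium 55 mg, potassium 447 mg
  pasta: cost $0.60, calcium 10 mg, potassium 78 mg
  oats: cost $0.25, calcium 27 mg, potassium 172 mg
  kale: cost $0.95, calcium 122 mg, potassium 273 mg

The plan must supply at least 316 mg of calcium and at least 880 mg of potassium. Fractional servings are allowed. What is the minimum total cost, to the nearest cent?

$2.52

With two linear requirements the optimum uses one or two foods; enumerate the corners.
broccoli only: max(316/55, 880/447) = 5.745 servings → $5.46.
pasta only: max(316/10, 880/78) = 31.6 servings → $18.96.
oats only: max(316/27, 880/172) = 11.7 servings → $2.93.
kale only: max(316/122, 880/273) = 3.223 servings → $3.06.
broccoli + pasta: intersection lies outside the first quadrant.
broccoli + oats with both targets exact would need a negative amount; discard.
broccoli + kale with both tight: 0.5337 servings and 2.35 servings → $2.74.
pasta + oats: the both-tight solution has a negative serving — not a feasible corner.
pasta + kale with both tight: 3.108 servings and 2.335 servings → $4.08.
oats + kale with both tight: 1.549 servings and 2.247 servings → $2.52.
The minimum over all feasible corners is $2.52.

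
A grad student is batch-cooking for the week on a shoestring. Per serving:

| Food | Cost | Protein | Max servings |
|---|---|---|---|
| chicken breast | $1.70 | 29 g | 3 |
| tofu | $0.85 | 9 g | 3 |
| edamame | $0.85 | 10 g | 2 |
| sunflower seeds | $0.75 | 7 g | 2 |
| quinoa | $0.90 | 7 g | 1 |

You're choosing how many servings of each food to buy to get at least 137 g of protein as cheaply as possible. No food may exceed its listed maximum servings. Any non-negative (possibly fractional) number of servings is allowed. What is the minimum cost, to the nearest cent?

Cost per g of protein: chicken breast $0.0586, edamame $0.0850, tofu $0.0944, sunflower seeds $0.1071, quinoa $0.1286.
Take 3 servings of chicken breast: +87.0 g protein for $5.10 (total $5.10, still need 50.0 g).
Take 2 servings of edamame: +20.0 g protein for $1.70 (total $6.80, still need 30.0 g).
Take 3 servings of tofu: +27.0 g protein for $2.55 (total $9.35, still need 3.0 g).
Take 0.4286 servings of sunflower seeds: +3.0 g protein for $0.32 (total $9.67, still need 0.0 g).
Greedy by cheapest-per-g is optimal for a single linear constraint, so the minimum cost is $9.67.

$9.67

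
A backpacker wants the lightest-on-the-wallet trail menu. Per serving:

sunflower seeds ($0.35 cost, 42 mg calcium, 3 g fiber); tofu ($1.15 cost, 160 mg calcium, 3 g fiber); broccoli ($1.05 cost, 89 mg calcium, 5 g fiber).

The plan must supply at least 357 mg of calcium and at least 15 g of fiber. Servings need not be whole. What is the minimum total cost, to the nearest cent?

This is a tiny linear program; its minimum lies at a vertex of the feasible set. List the vertices and price them.
sunflower seeds only: max(357/42, 15/3) = 8.5 servings → $2.98.
tofu only: max(357/160, 15/3) = 5 servings → $5.75.
broccoli only: max(357/89, 15/5) = 4.011 servings → $4.21.
sunflower seeds + tofu with both tight: 3.754 servings and 1.246 servings → $2.75.
sunflower seeds + broccoli with both targets exact would need a negative amount; discard.
tofu + broccoli with both tight: 0.8443 servings and 2.493 servings → $3.59.
The minimum over all feasible corners is $2.75.

$2.75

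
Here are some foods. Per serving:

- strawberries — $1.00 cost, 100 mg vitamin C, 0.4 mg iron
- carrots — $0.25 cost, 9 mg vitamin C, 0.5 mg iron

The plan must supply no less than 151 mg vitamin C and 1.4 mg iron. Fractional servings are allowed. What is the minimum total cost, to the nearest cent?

For a min-cost LP with two ≥-constraints, a basic feasible solution has at most two positive variables.
strawberries only: max(151/100, 1.4/0.4) = 3.5 servings → $3.50.
carrots only: max(151/9, 1.4/0.5) = 16.78 servings → $4.19.
strawberries + carrots with both tight: 1.356 servings and 1.716 servings → $1.78.
The minimum over all feasible corners is $1.78.

$1.78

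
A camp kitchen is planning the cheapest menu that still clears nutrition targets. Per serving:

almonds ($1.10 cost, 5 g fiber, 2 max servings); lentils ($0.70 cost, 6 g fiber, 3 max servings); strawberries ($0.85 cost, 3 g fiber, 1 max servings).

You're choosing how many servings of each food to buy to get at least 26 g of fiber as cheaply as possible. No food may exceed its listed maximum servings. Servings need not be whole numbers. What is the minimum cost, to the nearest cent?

$3.86

Cost per g of fiber: lentils $0.1167, almonds $0.2200, strawberries $0.2833.
Take 3 servings of lentils: +18.0 g fiber for $2.10 (total $2.10, still need 8.0 g).
Take 1.6 servings of almonds: +8.0 g fiber for $1.76 (total $3.86, still need 0.0 g).
Greedy by cheapest-per-g is optimal for a single linear constraint, so the minimum cost is $3.86.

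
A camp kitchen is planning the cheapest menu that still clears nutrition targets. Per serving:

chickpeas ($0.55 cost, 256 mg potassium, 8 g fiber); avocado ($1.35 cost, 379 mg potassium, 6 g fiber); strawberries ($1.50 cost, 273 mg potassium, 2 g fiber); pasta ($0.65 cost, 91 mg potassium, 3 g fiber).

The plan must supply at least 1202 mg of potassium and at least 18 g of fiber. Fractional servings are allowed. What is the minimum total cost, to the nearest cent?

Compare the cost at each extreme point of the feasible region.
chickpeas only: max(1202/256, 18/8) = 4.695 servings → $2.58.
avocado only: max(1202/379, 18/6) = 3.172 servings → $4.28.
strawberries only: max(1202/273, 18/2) = 9 servings → $13.50.
pasta only: max(1202/91, 18/3) = 13.21 servings → $8.59.
chickpeas + avocado with both targets exact would need a negative amount; discard.
chickpeas + strawberries with both tight: 1.501 servings and 2.995 servings → $5.32.
chickpeas + pasta: the both-tight solution has a negative serving — not a feasible corner.
avocado + strawberries with both tight: 2.852 servings and 0.4432 servings → $4.52.
avocado + pasta: the both-tight solution has a negative serving — not a feasible corner.
strawberries + pasta with both tight: 3.089 servings and 3.94 servings → $7.20.
Cheapest feasible corner: $2.58.

$2.58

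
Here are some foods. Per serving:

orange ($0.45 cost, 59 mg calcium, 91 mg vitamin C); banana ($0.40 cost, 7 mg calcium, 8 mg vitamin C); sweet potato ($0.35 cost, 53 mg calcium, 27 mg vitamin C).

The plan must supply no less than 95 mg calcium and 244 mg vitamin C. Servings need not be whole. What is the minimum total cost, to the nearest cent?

$1.21

At the optimum either one food covers both requirements or two foods hit both targets exactly; no other combination can be cheaper.
orange only: max(95/59, 244/91) = 2.681 servings → $1.21.
banana only: max(95/7, 244/8) = 30.5 servings → $12.20.
sweet potato only: max(95/53, 244/27) = 9.037 servings → $3.16.
orange + banana: the both-tight solution has a negative serving — not a feasible corner.
orange + sweet potato: the both-tight solution has a negative serving — not a feasible corner.
banana + sweet potato with both targets exact would need a negative amount; discard.
So the least-cost plan costs $1.21.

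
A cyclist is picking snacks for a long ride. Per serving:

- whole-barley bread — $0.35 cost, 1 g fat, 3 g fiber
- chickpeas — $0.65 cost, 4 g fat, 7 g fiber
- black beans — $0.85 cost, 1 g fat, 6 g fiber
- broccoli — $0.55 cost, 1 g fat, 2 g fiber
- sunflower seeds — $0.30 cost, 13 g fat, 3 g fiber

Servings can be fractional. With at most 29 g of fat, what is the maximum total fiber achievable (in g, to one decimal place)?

174.0 g

Fiber per g fat: black beans 6, whole-barley bread 3, broccoli 2, chickpeas 1.75, sunflower seeds 0.2308.
With no serving limits, spend the whole fat allowance on black beans: 29 g / 1 g × 6 g = 174.0 g.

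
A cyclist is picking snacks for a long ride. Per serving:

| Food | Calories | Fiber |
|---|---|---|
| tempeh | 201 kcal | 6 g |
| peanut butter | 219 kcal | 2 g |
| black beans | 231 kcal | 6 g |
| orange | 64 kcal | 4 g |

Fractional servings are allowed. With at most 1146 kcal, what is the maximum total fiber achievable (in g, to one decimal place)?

71.6 g

Fiber per kcal: orange 0.0625, tempeh 0.02985, black beans 0.02597, peanut butter 0.009132.
With no serving limits, spend the whole calories allowance on orange: 1146 kcal / 64 kcal × 4 g = 71.6 g.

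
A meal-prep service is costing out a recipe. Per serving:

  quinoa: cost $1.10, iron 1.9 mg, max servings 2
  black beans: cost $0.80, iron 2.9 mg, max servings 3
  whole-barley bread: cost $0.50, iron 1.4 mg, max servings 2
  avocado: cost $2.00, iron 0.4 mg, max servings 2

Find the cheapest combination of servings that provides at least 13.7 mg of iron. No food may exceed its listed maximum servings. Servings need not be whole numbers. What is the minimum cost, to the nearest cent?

$4.67

Cost per mg of iron: black beans $0.2759, whole-barley bread $0.3571, quinoa $0.5789, avocado $5.0000.
Take 3 servings of black beans: +8.7 mg iron for $2.40 (total $2.40, still need 5.0 mg).
Take 2 servings of whole-barley bread: +2.8 mg iron for $1.00 (total $3.40, still need 2.2 mg).
Take 1.158 servings of quinoa: +2.2 mg iron for $1.27 (total $4.67, still need 0.0 mg).
Filling from the cheapest source first is optimal under one linear minimum: $4.67.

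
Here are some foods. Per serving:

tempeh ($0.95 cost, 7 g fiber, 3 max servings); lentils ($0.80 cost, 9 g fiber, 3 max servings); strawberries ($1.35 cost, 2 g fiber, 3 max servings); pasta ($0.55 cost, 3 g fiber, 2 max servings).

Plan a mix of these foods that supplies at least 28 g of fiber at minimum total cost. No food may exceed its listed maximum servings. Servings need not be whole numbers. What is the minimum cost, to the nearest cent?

$2.54

Cost per g of fiber: lentils $0.0889, tempeh $0.1357, pasta $0.1833, strawberries $0.6750.
Take 3 servings of lentils: +27.0 g fiber for $2.40 (total $2.40, still need 1.0 g).
Take 0.1429 servings of tempeh: +1.0 g fiber for $0.14 (total $2.54, still need 0.0 g).
Greedy by cheapest-per-g is optimal for a single linear constraint, so the minimum cost is $2.54.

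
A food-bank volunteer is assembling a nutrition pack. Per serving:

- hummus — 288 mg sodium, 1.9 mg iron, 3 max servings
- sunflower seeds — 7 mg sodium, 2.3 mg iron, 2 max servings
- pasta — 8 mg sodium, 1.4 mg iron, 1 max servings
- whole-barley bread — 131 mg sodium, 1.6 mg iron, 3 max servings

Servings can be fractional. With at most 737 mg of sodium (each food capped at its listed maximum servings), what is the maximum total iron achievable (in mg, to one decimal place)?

12.9 mg

Iron per mg sodium: sunflower seeds 0.3286, pasta 0.175, whole-barley bread 0.01221, hummus 0.006597.
Take 2 servings of sunflower seeds: uses 14 mg sodium, +4.6 mg iron (running total 4.6 mg).
Take 1 serving of pasta: uses 8 mg sodium, +1.4 mg iron (running total 6.0 mg).
Take 3 servings of whole-barley bread: uses 393 mg sodium, +4.8 mg iron (running total 10.8 mg).
Take 1.118 servings of hummus: uses 322 mg sodium, +2.1 mg iron (running total 12.9 mg).
Greedy by best ratio exhausts the sodium allowance optimally: 12.9 mg.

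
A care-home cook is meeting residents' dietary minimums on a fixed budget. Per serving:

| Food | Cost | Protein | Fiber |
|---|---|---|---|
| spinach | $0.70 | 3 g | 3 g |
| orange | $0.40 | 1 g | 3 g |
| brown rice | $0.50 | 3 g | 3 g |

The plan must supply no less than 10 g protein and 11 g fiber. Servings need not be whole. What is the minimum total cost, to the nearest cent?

This is a tiny linear program; its minimum lies at a vertex of the feasible set. List the vertices and price them.
spinach only: max(10/3, 11/3) = 3.667 servings → $2.57.
orange only: max(10/1, 11/3) = 10 servings → $4.00.
brown rice only: max(10/3, 11/3) = 3.667 servings → $1.83.
spinach + orange with both tight: 3.167 servings and 0.5 servings → $2.42.
spinach + brown rice (both tight): parallel constraints — no distinct corner.
orange + brown rice with both tight: 0.5 servings and 3.167 servings → $1.78.
Cheapest feasible corner: $1.78.

$1.78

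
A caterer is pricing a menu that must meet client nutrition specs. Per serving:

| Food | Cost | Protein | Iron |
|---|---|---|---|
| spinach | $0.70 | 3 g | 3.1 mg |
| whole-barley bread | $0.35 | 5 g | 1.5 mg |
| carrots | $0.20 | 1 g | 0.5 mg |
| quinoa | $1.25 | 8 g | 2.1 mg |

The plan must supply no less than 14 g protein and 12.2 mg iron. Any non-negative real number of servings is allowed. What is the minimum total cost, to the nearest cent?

$2.76

The cheapest plan sits at a corner of the feasible region — with two constraints it uses at most two foods.
spinach only: max(14/3, 12.2/3.1) = 4.667 servings → $3.27.
whole-barley bread only: max(14/5, 12.2/1.5) = 8.133 servings → $2.85.
carrots only: max(14/1, 12.2/0.5) = 24.4 servings → $4.88.
quinoa only: max(14/8, 12.2/2.1) = 5.81 servings → $7.26.
spinach + whole-barley bread with both tight: 3.636 servings and 0.6182 servings → $2.76.
spinach + carrots with both tight: 3.25 servings and 4.25 servings → $3.12.
spinach + quinoa with both tight: 3.686 servings and 0.3676 servings → $3.04.
whole-barley bread + carrots: the both-tight solution has a negative serving — not a feasible corner.
whole-barley bread + quinoa with both targets exact would need a negative amount; discard.
carrots + quinoa with both targets exact would need a negative amount; discard.
The minimum over all feasible corners is $2.76.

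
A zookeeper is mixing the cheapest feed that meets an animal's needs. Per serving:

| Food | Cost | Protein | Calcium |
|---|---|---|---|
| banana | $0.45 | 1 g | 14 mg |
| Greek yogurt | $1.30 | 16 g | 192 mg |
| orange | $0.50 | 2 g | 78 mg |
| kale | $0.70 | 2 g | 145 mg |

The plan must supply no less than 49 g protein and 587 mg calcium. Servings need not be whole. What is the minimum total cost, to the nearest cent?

$3.98

Compare the cost at each extreme point of the feasible region.
banana only: max(49/1, 587/14) = 49 servings → $22.05.
Greek yogurt only: max(49/16, 587/192) = 3.062 servings → $3.98.
orange only: max(49/2, 587/78) = 24.5 servings → $12.25.
kale only: max(49/2, 587/145) = 24.5 servings → $17.15.
banana + Greek yogurt: the both-tight solution has a negative serving — not a feasible corner.
banana + orange with both targets exact would need a negative amount; discard.
banana + kale with both targets exact would need a negative amount; discard.
Greek yogurt + orange: the both-tight solution has a negative serving — not a feasible corner.
Greek yogurt + kale: the both-tight solution has a negative serving — not a feasible corner.
orange + kale: the both-tight solution has a negative serving — not a feasible corner.
The minimum over all feasible corners is $3.98.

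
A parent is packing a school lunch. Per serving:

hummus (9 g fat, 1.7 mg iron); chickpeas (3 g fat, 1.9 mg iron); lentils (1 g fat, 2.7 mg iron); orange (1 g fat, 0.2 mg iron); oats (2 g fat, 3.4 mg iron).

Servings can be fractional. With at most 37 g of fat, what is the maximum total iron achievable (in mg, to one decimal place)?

Iron per g fat: lentils 2.7, oats 1.7, chickpeas 0.6333, orange 0.2, hummus 0.1889.
With no serving limits, spend the whole fat allowance on lentils: 37 g / 1 g × 2.7 mg = 99.9 mg.

99.9 mg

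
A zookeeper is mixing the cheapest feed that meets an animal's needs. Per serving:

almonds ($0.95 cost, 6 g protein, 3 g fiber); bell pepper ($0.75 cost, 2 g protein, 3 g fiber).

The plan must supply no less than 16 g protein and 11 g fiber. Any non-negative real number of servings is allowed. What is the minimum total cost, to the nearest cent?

almonds only: max(16/6, 11/3) = 3.667 servings → $3.48.
bell pepper only: max(16/2, 11/3) = 8 servings → $6.00.
almonds + bell pepper with both tight: 2.167 servings and 1.5 servings → $3.18.
The minimum over all feasible corners is $3.18.

$3.18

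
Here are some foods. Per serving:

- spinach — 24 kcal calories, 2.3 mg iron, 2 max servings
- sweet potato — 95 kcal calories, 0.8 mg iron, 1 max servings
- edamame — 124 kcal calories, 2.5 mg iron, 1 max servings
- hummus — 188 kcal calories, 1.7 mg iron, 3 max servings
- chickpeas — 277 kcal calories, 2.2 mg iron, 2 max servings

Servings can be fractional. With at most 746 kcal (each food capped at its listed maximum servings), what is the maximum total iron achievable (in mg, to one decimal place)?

Iron per kcal: spinach 0.09583, edamame 0.02016, hummus 0.009043, sweet potato 0.008421, chickpeas 0.007942.
Take 2 servings of spinach: uses 48 kcal, +4.6 mg iron (running total 4.6 mg).
Take 1 serving of edamame: uses 124 kcal, +2.5 mg iron (running total 7.1 mg).
Take 3 servings of hummus: uses 564 kcal, +5.1 mg iron (running total 12.2 mg).
Take 0.1053 servings of sweet potato: uses 10 kcal, +0.1 mg iron (running total 12.3 mg).
Greedy by best ratio exhausts the calories allowance optimally: 12.3 mg.

12.3 mg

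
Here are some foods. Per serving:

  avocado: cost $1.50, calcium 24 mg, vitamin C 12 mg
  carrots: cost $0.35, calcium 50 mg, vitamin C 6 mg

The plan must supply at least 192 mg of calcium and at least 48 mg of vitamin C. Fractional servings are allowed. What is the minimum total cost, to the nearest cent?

$2.80

An LP optimum is at a vertex; with two nutrient constraints at most two foods are used. Check each candidate.
avocado only: max(192/24, 48/12) = 8 servings → $12.00.
carrots only: max(192/50, 48/6) = 8 servings → $2.80.
avocado + carrots with both tight: 2.737 servings and 2.526 servings → $4.99.
Cheapest feasible corner: $2.80.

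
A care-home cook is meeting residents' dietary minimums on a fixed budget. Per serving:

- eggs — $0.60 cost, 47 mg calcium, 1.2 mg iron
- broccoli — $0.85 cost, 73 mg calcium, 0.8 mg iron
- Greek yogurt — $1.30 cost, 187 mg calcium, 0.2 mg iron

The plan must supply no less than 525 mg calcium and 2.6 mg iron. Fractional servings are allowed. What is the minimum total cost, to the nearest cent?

$4.13

With two linear requirements the optimum uses one or two foods; enumerate the corners.
eggs only: max(525/47, 2.6/1.2) = 11.17 servings → $6.70.
broccoli only: max(525/73, 2.6/0.8) = 7.192 servings → $6.11.
Greek yogurt only: max(525/187, 2.6/0.2) = 13 servings → $16.90.
eggs + broccoli: the both-tight solution has a negative serving — not a feasible corner.
eggs + Greek yogurt with both tight: 1.773 servings and 2.362 servings → $4.13.
broccoli + Greek yogurt with both tight: 2.824 servings and 1.705 servings → $4.62.
Cheapest feasible corner: $4.13.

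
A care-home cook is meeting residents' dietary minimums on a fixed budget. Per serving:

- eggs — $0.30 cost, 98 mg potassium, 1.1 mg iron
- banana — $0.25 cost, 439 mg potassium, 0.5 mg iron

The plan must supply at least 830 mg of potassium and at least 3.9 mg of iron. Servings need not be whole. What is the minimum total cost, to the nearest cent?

With two linear requirements the optimum uses one or two foods; enumerate the corners.
eggs only: max(830/98, 3.9/1.1) = 8.469 servings → $2.54.
banana only: max(830/439, 3.9/0.5) = 7.8 servings → $1.95.
eggs + banana with both tight: 2.989 servings and 1.223 servings → $1.20.
The minimum over all feasible corners is $1.20.

$1.20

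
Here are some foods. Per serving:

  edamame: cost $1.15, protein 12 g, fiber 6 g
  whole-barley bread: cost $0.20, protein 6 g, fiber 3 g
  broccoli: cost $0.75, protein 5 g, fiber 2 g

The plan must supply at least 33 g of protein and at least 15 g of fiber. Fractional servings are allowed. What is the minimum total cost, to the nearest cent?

$1.10

Minimising a linear cost over {protein ≥ 33, fiber ≥ 15, servings ≥ 0} — the optimum is at a vertex, using one or two foods.
edamame only: max(33/12, 15/6) = 2.75 servings → $3.16.
whole-barley bread only: max(33/6, 15/3) = 5.5 servings → $1.10.
broccoli only: max(33/5, 15/2) = 7.5 servings → $5.62.
edamame + whole-barley bread (both tight): parallel constraints — no distinct corner.
edamame + broccoli with both tight: 1.5 servings and 3 servings → $3.98.
whole-barley bread + broccoli with both tight: 3 servings and 3 servings → $2.85.
Cheapest feasible corner: $1.10.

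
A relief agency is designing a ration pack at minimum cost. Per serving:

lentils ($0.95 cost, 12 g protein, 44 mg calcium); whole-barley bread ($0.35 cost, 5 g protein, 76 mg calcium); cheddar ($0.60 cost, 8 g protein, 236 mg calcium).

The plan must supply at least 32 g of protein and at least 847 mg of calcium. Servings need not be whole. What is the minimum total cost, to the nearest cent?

$2.37

lentils only: max(32/12, 847/44) = 19.25 servings → $18.29.
whole-barley bread only: max(32/5, 847/76) = 11.14 servings → $3.90.
cheddar only: max(32/8, 847/236) = 4 servings → $2.40.
lentils + whole-barley bread: the both-tight solution has a negative serving — not a feasible corner.
lentils + cheddar with both tight: 0.3129 servings and 3.531 servings → $2.42.
whole-barley bread + cheddar with both tight: 1.357 servings and 3.152 servings → $2.37.
The minimum over all feasible corners is $2.37.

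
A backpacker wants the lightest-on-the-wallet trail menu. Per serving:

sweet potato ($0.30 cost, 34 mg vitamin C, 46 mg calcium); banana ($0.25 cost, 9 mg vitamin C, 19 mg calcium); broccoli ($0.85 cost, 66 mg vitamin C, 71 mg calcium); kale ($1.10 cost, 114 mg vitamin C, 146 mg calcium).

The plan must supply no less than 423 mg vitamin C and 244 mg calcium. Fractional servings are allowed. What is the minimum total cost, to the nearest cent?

$3.73

An LP optimum is at a vertex; with two nutrient constraints at most two foods are used. Check each candidate.
sweet potato only: max(423/34, 244/46) = 12.44 servings → $3.73.
banana only: max(423/9, 244/19) = 47 servings → $11.75.
broccoli only: max(423/66, 244/71) = 6.409 servings → $5.45.
kale only: max(423/114, 244/146) = 3.711 servings → $4.08.
sweet potato + banana with both targets exact would need a negative amount; discard.
sweet potato + broccoli: intersection lies outside the first quadrant.
sweet potato + kale: the both-tight solution has a negative serving — not a feasible corner.
banana + broccoli: the both-tight solution has a negative serving — not a feasible corner.
banana + kale: the both-tight solution has a negative serving — not a feasible corner.
broccoli + kale: intersection lies outside the first quadrant.
Cheapest feasible corner: $3.73.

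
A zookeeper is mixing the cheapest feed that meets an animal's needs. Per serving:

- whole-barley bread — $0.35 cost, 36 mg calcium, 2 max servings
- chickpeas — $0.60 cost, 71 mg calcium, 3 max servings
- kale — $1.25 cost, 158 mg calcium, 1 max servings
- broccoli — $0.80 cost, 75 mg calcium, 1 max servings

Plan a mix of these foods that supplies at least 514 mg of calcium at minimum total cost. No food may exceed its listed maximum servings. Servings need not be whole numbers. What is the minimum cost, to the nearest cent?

$4.51

Cost per mg of calcium: kale $0.0079, chickpeas $0.0085, whole-barley bread $0.0097, broccoli $0.0107.
Take 1 serving of kale: +158.0 mg calcium for $1.25 (total $1.25, still need 356.0 mg).
Take 3 servings of chickpeas: +213.0 mg calcium for $1.80 (total $3.05, still need 143.0 mg).
Take 2 servings of whole-barley bread: +72.0 mg calcium for $0.70 (total $3.75, still need 71.0 mg).
Take 0.9467 servings of broccoli: +71.0 mg calcium for $0.76 (total $4.51, still need 0.0 mg).
Filling from the cheapest source first is optimal under one linear minimum: $4.51.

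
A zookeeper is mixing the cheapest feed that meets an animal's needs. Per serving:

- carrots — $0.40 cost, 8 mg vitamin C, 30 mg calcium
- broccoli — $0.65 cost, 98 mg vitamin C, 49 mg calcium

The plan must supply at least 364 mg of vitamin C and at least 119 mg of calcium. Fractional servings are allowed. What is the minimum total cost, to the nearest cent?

$2.41

The cheapest plan sits at a corner of the feasible region — with two constraints it uses at most two foods.
carrots only: max(364/8, 119/30) = 45.5 servings → $18.20.
broccoli only: max(364/98, 119/49) = 3.714 servings → $2.41.
carrots + broccoli: intersection lies outside the first quadrant.
The minimum over all feasible corners is $2.41.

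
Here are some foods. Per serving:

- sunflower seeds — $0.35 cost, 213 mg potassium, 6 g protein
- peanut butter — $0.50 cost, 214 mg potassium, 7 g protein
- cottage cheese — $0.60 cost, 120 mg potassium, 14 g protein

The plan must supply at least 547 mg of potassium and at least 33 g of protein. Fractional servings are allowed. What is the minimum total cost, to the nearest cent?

$1.57

For a min-cost LP with two ≥-constraints, a basic feasible solution has at most two positive variables.
sunflower seeds only: max(547/213, 33/6) = 5.5 servings → $1.93.
peanut butter only: max(547/214, 33/7) = 4.714 servings → $2.36.
cottage cheese only: max(547/120, 33/14) = 4.558 servings → $2.73.
sunflower seeds + peanut butter: the both-tight solution has a negative serving — not a feasible corner.
sunflower seeds + cottage cheese with both tight: 1.635 servings and 1.656 servings → $1.57.
peanut butter + cottage cheese with both tight: 1.715 servings and 1.5 servings → $1.76.
Cheapest feasible corner: $1.57.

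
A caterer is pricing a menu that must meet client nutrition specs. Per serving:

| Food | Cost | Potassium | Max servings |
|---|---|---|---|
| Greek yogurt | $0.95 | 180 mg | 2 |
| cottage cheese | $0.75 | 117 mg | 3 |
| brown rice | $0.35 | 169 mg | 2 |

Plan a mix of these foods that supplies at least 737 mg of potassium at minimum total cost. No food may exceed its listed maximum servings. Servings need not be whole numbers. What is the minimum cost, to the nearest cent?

$2.85

Cost per mg of potassium: brown rice $0.0021, Greek yogurt $0.0053, cottage cheese $0.0064.
Take 2 servings of brown rice: +338.0 mg potassium for $0.70 (total $0.70, still need 399.0 mg).
Take 2 servings of Greek yogurt: +360.0 mg potassium for $1.90 (total $2.60, still need 39.0 mg).
Take 0.3333 servings of cottage cheese: +39.0 mg potassium for $0.25 (total $2.85, still need 0.0 mg).
Greedy by cheapest-per-mg is optimal for a single linear constraint, so the minimum cost is $2.85.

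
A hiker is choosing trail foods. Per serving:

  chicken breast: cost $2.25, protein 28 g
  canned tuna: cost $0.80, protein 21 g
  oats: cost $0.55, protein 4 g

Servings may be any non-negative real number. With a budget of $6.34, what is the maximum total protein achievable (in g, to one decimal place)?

Protein per dollar: canned tuna 26.25, chicken breast 12.44, oats 7.273.
With no serving limits, spend the whole cost allowance on canned tuna: $6.34 / $0.80 × 21 g = 166.4 g.

166.4 g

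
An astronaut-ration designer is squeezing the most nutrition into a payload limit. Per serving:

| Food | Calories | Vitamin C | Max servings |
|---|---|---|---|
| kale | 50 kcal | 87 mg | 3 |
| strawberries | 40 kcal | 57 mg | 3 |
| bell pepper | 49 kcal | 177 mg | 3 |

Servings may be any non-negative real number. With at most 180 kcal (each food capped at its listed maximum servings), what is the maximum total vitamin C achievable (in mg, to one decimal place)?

588.4 mg

Vitamin C per kcal: bell pepper 3.612, kale 1.74, strawberries 1.425.
Take 3 servings of bell pepper: uses 147 kcal, +531.0 mg vitamin C (running total 531.0 mg).
Take 0.66 servings of kale: uses 33 kcal, +57.4 mg vitamin C (running total 588.4 mg).
Greedy by best ratio exhausts the calories allowance optimally: 588.4 mg.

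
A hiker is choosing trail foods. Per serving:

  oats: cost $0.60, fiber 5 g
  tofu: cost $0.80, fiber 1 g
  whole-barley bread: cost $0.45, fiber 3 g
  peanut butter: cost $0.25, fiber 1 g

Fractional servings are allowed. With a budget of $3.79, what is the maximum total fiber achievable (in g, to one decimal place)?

31.6 g

Fiber per dollar: oats 8.333, whole-barley bread 6.667, peanut butter 4, tofu 1.25.
With no serving limits, spend the whole cost allowance on oats: $3.79 / $0.60 × 5 g = 31.6 g.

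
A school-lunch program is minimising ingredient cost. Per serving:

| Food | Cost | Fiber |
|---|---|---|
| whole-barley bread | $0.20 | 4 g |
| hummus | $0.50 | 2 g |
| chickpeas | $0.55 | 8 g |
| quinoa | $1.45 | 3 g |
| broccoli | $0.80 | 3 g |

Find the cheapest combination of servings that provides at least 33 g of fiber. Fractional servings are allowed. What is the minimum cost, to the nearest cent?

$1.65

Cost per g of fiber: whole-barley bread $0.0500, chickpeas $0.0688, hummus $0.2500, broccoli $0.2667, quinoa $0.4833.
With no serving limits, use only whole-barley bread: 33 g / 4 g = 8.25 servings × $0.20 = $1.65.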